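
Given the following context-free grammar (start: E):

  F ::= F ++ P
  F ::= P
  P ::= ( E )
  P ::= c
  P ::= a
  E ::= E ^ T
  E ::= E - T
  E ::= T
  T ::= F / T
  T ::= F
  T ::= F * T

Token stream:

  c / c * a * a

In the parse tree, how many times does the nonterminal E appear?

1

[E [T [F [P c]] / [T [F [P c]] * [T [F [P a]] * [T [F [P a]]]]]]]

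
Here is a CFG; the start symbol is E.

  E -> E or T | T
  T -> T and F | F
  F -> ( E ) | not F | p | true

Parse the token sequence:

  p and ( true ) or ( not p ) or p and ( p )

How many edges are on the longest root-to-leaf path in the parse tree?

8

[E [E [E [T [T [F p]] and [F ( [E [T [F true]]] )]]] or [T [F ( [E [T [F not [F p]]]] )]]] or [T [T [F p]] and [F ( [E [T [F p]]] )]]]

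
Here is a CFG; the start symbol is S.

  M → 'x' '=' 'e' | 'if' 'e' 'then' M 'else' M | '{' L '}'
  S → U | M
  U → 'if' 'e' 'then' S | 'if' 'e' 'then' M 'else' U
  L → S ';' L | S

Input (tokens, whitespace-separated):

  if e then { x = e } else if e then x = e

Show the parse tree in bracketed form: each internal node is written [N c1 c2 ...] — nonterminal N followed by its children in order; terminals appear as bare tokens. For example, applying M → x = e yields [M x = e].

[S [U if e then [M { [L [S [M x = e]]] }] else [U if e then [S [M x = e]]]]]

S
U
if e then M else U
if e then { L } else U
if e then { S } else U
if e then { M } else U
if e then { x = e } else U
if e then { x = e } else if e then S
if e then { x = e } else if e then M
if e then { x = e } else if e then x = e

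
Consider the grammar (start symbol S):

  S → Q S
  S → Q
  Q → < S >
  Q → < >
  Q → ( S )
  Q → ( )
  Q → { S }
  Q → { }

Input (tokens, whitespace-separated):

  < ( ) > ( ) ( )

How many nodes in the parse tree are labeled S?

4

[S [Q < [S [Q ( )]] >] [S [Q ( )] [S [Q ( )]]]]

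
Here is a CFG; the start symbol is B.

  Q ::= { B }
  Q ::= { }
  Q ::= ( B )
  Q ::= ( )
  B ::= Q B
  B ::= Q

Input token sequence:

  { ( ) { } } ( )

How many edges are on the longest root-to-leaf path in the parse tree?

[B [Q { [B [Q ( )] [B [Q { }]]] }] [B [Q ( )]]]

5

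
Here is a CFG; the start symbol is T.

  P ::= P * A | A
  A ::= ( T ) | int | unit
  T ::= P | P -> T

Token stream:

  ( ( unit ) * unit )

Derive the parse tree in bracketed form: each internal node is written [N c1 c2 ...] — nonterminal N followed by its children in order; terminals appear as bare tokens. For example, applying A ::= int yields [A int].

T
P
A
( T )
( P )
( P * A )
( A * A )
( ( T ) * A )
( ( P ) * A )
( ( A ) * A )
( ( unit ) * A )
( ( unit ) * unit )

[T [P [A ( [T [P [P [A ( [T [P [A unit]]] )]] * [A unit]]] )]]]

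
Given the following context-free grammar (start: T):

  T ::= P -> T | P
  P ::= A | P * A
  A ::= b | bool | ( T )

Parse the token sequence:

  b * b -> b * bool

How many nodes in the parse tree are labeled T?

[T [P [P [A b]] * [A b]] -> [T [P [P [A b]] * [A bool]]]]

2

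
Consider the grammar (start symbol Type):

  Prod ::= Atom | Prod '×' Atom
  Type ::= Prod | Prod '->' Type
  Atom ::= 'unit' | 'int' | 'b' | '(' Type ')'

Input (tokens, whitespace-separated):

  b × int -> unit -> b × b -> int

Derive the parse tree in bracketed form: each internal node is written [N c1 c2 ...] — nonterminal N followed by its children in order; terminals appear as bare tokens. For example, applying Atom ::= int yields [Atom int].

Type
Prod -> Type
Prod × Atom -> Type
Atom × Atom -> Type
b × Atom -> Type
b × int -> Type
b × int -> Prod -> Type
b × int -> Atom -> Type
b × int -> unit -> Type
b × int -> unit -> Prod -> Type
b × int -> unit -> Prod × Atom -> Type
b × int -> unit -> Atom × Atom -> Type
b × int -> unit -> b × Atom -> Type
b × int -> unit -> b × b -> Type
b × int -> unit -> b × b -> Prod
b × int -> unit -> b × b -> Atom
b × int -> unit -> b × b -> int

[Type [Prod [Prod [Atom b]] × [Atom int]] -> [Type [Prod [Atom unit]] -> [Type [Prod [Prod [Atom b]] × [Atom b]] -> [Type [Prod [Atom int]]]]]]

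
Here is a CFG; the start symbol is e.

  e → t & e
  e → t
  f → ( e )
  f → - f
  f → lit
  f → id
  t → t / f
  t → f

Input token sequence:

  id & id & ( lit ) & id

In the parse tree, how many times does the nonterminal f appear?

[e [t [f id]] & [e [t [f id]] & [e [t [f ( [e [t [f lit]]] )]] & [e [t [f id]]]]]]

5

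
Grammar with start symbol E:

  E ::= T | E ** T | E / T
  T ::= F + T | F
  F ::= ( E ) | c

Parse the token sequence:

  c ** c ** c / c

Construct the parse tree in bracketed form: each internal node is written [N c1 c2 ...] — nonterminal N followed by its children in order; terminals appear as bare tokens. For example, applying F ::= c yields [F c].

E
E / T
E ** T / T
E ** T ** T / T
T ** T ** T / T
F ** T ** T / T
c ** T ** T / T
c ** F ** T / T
c ** c ** T / T
c ** c ** F / T
c ** c ** c / T
c ** c ** c / F
c ** c ** c / c

[E [E [E [E [T [F c]]] ** [T [F c]]] ** [T [F c]]] / [T [F c]]]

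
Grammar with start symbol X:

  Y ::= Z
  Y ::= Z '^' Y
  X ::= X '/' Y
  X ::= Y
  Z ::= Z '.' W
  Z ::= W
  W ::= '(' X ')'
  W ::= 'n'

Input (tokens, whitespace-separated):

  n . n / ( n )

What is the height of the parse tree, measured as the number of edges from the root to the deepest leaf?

8

[X [X [Y [Z [Z [W n]] . [W n]]]] / [Y [Z [W ( [X [Y [Z [W n]]]] )]]]]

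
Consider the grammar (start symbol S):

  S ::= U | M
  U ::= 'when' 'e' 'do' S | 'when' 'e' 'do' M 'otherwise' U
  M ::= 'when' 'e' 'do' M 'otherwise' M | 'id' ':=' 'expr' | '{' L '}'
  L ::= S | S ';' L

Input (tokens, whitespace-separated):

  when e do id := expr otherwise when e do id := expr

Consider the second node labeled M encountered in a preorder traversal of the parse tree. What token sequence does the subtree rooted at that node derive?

id := expr

[S [U when e do [M id := expr] otherwise [U when e do [S [M id := expr]]]]]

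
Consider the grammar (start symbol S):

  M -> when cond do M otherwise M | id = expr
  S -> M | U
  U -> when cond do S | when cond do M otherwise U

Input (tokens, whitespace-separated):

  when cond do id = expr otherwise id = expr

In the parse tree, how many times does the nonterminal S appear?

1

[S [M when cond do [M id = expr] otherwise [M id = expr]]]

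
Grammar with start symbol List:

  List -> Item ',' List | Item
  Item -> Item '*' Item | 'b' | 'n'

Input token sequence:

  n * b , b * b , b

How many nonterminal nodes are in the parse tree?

10

[List [Item [Item n] * [Item b]] , [List [Item [Item b] * [Item b]] , [List [Item b]]]]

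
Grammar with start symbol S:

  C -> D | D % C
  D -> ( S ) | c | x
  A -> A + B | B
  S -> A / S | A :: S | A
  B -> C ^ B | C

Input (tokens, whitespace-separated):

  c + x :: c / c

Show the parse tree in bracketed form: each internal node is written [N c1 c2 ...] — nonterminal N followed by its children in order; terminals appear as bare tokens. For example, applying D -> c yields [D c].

[S [A [A [B [C [D c]]]] + [B [C [D x]]]] :: [S [A [B [C [D c]]]] / [S [A [B [C [D c]]]]]]]

S
A :: S
A + B :: S
B + B :: S
C + B :: S
D + B :: S
c + B :: S
c + C :: S
c + D :: S
c + x :: S
c + x :: A / S
c + x :: B / S
c + x :: C / S
c + x :: D / S
c + x :: c / S
c + x :: c / A
c + x :: c / B
c + x :: c / C
c + x :: c / D
c + x :: c / c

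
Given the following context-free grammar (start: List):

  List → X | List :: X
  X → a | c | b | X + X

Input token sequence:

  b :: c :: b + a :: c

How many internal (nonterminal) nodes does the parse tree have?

10

[List [List [List [List [X b]] :: [X c]] :: [X [X b] + [X a]]] :: [X c]]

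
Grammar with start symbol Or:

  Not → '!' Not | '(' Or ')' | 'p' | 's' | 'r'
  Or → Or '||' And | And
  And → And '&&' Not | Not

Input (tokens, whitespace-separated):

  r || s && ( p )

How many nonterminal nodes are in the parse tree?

[Or [Or [And [Not r]]] || [And [And [Not s]] && [Not ( [Or [And [Not p]]] )]]]

11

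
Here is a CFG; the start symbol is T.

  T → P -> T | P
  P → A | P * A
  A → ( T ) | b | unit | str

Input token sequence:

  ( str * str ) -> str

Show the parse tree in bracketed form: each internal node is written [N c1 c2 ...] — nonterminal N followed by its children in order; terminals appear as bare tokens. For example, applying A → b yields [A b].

[T [P [A ( [T [P [P [A str]] * [A str]]] )]] -> [T [P [A str]]]]

T
P -> T
A -> T
( T ) -> T
( P ) -> T
( P * A ) -> T
( A * A ) -> T
( str * A ) -> T
( str * str ) -> T
( str * str ) -> P
( str * str ) -> A
( str * str ) -> str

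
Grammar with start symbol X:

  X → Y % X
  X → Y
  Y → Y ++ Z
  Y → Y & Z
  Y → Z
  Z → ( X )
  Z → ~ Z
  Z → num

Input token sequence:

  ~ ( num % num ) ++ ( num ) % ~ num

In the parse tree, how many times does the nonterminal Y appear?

[X [Y [Y [Z ~ [Z ( [X [Y [Z num]] % [X [Y [Z num]]]] )]]] ++ [Z ( [X [Y [Z num]]] )]] % [X [Y [Z ~ [Z num]]]]]

6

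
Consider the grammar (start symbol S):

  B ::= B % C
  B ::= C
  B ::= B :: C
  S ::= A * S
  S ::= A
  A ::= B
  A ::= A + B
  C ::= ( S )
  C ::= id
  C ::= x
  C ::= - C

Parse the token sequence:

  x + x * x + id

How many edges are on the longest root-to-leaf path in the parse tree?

[S [A [A [B [C x]]] + [B [C x]]] * [S [A [A [B [C x]]] + [B [C id]]]]]

6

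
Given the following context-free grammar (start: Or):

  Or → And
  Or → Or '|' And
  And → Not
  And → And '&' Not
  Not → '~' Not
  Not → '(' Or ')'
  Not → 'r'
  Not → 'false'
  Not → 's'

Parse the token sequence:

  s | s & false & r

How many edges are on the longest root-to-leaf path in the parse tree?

5

[Or [Or [And [Not s]]] | [And [And [And [Not s]] & [Not false]] & [Not r]]]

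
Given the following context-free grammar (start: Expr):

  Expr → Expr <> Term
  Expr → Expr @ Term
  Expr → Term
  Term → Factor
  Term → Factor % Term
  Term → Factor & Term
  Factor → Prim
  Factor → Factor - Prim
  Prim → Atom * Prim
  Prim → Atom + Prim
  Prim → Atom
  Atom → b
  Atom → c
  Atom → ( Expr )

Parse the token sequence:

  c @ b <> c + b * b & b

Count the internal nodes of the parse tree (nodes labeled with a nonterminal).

[Expr [Expr [Expr [Term [Factor [Prim [Atom c]]]]] @ [Term [Factor [Prim [Atom b]]]]] <> [Term [Factor [Prim [Atom c] + [Prim [Atom b] * [Prim [Atom b]]]]] & [Term [Factor [Prim [Atom b]]]]]]

23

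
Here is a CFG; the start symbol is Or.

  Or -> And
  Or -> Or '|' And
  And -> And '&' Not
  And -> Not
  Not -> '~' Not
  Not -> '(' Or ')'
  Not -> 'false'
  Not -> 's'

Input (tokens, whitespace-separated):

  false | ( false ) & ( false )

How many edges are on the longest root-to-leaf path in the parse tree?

7

[Or [Or [And [Not false]]] | [And [And [Not ( [Or [And [Not false]]] )]] & [Not ( [Or [And [Not false]]] )]]]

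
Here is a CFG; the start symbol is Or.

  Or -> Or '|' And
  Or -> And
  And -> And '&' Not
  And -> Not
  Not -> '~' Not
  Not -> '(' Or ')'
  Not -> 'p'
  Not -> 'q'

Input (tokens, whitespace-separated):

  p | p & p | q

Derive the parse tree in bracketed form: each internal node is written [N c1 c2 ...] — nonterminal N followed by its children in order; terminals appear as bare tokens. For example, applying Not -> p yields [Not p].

Or
Or | And
Or | And | And
And | And | And
Not | And | And
p | And | And
p | And & Not | And
p | Not & Not | And
p | p & Not | And
p | p & p | And
p | p & p | Not
p | p & p | q

[Or [Or [Or [And [Not p]]] | [And [And [Not p]] & [Not p]]] | [And [Not q]]]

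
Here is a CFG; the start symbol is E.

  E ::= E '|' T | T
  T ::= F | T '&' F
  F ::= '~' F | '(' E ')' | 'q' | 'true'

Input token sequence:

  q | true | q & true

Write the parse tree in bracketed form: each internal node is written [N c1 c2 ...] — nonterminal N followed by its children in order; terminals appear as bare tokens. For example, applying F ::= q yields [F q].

E
E | T
E | T | T
T | T | T
F | T | T
q | T | T
q | F | T
q | true | T
q | true | T & F
q | true | F & F
q | true | q & F
q | true | q & true

[E [E [E [T [F q]]] | [T [F true]]] | [T [T [F q]] & [F true]]]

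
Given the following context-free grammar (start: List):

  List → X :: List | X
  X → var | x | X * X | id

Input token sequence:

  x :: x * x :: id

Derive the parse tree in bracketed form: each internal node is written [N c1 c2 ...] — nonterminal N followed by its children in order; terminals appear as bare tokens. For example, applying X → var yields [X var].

[List [X x] :: [List [X [X x] * [X x]] :: [List [X id]]]]

List
X :: List
x :: List
x :: X :: List
x :: X * X :: List
x :: x * X :: List
x :: x * x :: List
x :: x * x :: X
x :: x * x :: id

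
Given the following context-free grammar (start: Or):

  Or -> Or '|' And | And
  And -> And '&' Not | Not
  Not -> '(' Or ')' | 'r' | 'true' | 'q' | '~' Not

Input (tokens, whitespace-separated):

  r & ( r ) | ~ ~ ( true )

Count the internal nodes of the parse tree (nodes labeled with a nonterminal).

16

[Or [Or [And [And [Not r]] & [Not ( [Or [And [Not r]]] )]]] | [And [Not ~ [Not ~ [Not ( [Or [And [Not true]]] )]]]]]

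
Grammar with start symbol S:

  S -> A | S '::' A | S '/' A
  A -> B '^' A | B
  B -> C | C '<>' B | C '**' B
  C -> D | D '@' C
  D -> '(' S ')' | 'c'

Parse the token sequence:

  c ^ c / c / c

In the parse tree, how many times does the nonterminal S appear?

[S [S [S [A [B [C [D c]]] ^ [A [B [C [D c]]]]]] / [A [B [C [D c]]]]] / [A [B [C [D c]]]]]

3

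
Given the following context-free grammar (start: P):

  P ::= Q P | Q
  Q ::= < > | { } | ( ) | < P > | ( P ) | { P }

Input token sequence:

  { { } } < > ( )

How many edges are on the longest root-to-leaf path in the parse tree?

4

[P [Q { [P [Q { }]] }] [P [Q < >] [P [Q ( )]]]]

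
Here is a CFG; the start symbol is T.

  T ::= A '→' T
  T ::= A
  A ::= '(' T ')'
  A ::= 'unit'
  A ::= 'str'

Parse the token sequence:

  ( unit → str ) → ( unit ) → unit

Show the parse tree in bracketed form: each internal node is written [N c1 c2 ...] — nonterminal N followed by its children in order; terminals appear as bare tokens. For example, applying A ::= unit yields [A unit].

[T [A ( [T [A unit] → [T [A str]]] )] → [T [A ( [T [A unit]] )] → [T [A unit]]]]

T
A → T
( T ) → T
( A → T ) → T
( unit → T ) → T
( unit → A ) → T
( unit → str ) → T
( unit → str ) → A → T
( unit → str ) → ( T ) → T
( unit → str ) → ( A ) → T
( unit → str ) → ( unit ) → T
( unit → str ) → ( unit ) → A
( unit → str ) → ( unit ) → unit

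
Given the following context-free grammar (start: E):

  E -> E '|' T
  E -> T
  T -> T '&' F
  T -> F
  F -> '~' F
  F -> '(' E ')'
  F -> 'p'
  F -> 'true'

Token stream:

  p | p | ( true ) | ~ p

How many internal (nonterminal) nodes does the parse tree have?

[E [E [E [E [T [F p]]] | [T [F p]]] | [T [F ( [E [T [F true]]] )]]] | [T [F ~ [F p]]]]

16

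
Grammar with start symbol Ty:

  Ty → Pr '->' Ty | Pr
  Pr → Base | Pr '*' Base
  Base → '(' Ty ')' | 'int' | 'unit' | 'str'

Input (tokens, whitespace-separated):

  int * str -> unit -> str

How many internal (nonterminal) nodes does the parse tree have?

[Ty [Pr [Pr [Base int]] * [Base str]] -> [Ty [Pr [Base unit]] -> [Ty [Pr [Base str]]]]]

11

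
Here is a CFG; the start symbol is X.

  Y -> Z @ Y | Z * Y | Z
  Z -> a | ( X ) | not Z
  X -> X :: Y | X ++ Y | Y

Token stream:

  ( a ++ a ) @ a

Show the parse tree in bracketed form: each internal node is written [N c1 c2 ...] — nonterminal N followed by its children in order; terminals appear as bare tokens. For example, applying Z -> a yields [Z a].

[X [Y [Z ( [X [X [Y [Z a]]] ++ [Y [Z a]]] )] @ [Y [Z a]]]]

X
Y
Z @ Y
( X ) @ Y
( X ++ Y ) @ Y
( Y ++ Y ) @ Y
( Z ++ Y ) @ Y
( a ++ Y ) @ Y
( a ++ Z ) @ Y
( a ++ a ) @ Y
( a ++ a ) @ Z
( a ++ a ) @ a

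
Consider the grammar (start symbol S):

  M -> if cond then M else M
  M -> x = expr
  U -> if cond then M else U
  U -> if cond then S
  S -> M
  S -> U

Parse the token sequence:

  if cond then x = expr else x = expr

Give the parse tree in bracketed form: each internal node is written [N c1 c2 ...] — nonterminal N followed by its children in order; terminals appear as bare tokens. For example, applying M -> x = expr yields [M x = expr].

[S [M if cond then [M x = expr] else [M x = expr]]]

S
M
if cond then M else M
if cond then x = expr else M
if cond then x = expr else x = expr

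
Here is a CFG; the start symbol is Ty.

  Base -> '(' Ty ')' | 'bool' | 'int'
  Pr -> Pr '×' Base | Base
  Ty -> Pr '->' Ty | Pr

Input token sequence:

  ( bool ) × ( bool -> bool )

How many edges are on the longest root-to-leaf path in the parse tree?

7

[Ty [Pr [Pr [Base ( [Ty [Pr [Base bool]]] )]] × [Base ( [Ty [Pr [Base bool]] -> [Ty [Pr [Base bool]]]] )]]]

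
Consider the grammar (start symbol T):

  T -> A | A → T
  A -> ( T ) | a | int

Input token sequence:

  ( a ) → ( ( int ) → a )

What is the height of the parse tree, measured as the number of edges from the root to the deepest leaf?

[T [A ( [T [A a]] )] → [T [A ( [T [A ( [T [A int]] )] → [T [A a]]] )]]]

7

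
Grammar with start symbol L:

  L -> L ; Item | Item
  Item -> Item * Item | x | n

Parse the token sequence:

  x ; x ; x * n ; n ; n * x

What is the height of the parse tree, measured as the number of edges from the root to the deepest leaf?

6

[L [L [L [L [L [Item x]] ; [Item x]] ; [Item [Item x] * [Item n]]] ; [Item n]] ; [Item [Item n] * [Item x]]]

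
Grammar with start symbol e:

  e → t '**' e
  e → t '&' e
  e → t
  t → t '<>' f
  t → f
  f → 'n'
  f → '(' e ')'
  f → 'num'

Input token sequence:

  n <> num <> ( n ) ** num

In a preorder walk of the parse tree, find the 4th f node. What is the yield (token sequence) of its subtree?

[e [t [t [t [f n]] <> [f num]] <> [f ( [e [t [f n]]] )]] ** [e [t [f num]]]]

n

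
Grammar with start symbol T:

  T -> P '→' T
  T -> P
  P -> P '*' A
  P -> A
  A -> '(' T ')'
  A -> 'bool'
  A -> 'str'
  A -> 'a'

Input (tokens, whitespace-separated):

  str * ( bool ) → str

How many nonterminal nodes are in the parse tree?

11

[T [P [P [A str]] * [A ( [T [P [A bool]]] )]] → [T [P [A str]]]]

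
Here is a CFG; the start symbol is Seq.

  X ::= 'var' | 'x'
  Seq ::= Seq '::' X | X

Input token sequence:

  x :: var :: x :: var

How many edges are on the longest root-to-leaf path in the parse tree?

5

[Seq [Seq [Seq [Seq [X x]] :: [X var]] :: [X x]] :: [X var]]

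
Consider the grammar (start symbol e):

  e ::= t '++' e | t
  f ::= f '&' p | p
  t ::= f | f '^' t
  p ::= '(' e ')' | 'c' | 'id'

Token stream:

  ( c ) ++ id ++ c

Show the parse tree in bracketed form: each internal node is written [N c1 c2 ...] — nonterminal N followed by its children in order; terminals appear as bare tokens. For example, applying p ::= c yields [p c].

e
t ++ e
f ++ e
p ++ e
( e ) ++ e
( t ) ++ e
( f ) ++ e
( p ) ++ e
( c ) ++ e
( c ) ++ t ++ e
( c ) ++ f ++ e
( c ) ++ p ++ e
( c ) ++ id ++ e
( c ) ++ id ++ t
( c ) ++ id ++ f
( c ) ++ id ++ p
( c ) ++ id ++ c

[e [t [f [p ( [e [t [f [p c]]]] )]]] ++ [e [t [f [p id]]] ++ [e [t [f [p c]]]]]]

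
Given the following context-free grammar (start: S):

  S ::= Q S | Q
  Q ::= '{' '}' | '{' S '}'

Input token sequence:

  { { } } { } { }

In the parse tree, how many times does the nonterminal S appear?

[S [Q { [S [Q { }]] }] [S [Q { }] [S [Q { }]]]]

4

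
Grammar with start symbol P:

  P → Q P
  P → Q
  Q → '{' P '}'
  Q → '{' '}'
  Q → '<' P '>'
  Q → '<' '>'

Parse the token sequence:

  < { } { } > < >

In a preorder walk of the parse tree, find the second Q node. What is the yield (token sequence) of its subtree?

{ }

[P [Q < [P [Q { }] [P [Q { }]]] >] [P [Q < >]]]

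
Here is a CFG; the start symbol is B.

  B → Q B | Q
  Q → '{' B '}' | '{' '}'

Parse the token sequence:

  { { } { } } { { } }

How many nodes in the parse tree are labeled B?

[B [Q { [B [Q { }] [B [Q { }]]] }] [B [Q { [B [Q { }]] }]]]

5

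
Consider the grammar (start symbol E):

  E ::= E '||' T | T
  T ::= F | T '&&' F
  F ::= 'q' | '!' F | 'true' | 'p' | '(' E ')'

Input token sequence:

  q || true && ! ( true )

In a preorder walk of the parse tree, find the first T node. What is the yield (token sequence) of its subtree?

q

[E [E [T [F q]]] || [T [T [F true]] && [F ! [F ( [E [T [F true]]] )]]]]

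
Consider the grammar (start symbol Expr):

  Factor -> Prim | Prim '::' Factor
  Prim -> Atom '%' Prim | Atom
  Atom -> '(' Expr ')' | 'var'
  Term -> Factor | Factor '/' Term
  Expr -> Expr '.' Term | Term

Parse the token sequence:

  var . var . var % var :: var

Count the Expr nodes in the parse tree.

[Expr [Expr [Expr [Term [Factor [Prim [Atom var]]]]] . [Term [Factor [Prim [Atom var]]]]] . [Term [Factor [Prim [Atom var] % [Prim [Atom var]]] :: [Factor [Prim [Atom var]]]]]]

3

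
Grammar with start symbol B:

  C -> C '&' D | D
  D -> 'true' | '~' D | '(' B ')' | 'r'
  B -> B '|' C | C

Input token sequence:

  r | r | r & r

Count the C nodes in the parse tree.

4

[B [B [B [C [D r]]] | [C [D r]]] | [C [C [D r]] & [D r]]]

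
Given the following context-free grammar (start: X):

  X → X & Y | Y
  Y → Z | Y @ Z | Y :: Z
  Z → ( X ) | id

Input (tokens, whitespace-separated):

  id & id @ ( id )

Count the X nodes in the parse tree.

3

[X [X [Y [Z id]]] & [Y [Y [Z id]] @ [Z ( [X [Y [Z id]]] )]]]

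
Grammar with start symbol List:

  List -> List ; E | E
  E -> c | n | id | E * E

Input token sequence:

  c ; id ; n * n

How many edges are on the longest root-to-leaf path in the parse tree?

4

[List [List [List [E c]] ; [E id]] ; [E [E n] * [E n]]]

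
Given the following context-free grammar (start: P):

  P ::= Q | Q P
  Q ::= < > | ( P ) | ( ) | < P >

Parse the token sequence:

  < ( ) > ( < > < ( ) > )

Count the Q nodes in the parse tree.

6

[P [Q < [P [Q ( )]] >] [P [Q ( [P [Q < >] [P [Q < [P [Q ( )]] >]]] )]]]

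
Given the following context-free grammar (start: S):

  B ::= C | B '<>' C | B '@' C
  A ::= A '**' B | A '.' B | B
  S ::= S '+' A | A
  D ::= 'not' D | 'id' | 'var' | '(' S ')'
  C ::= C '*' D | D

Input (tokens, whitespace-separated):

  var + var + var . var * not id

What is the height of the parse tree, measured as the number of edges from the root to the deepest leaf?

[S [S [S [A [B [C [D var]]]]] + [A [B [C [D var]]]]] + [A [A [B [C [D var]]]] . [B [C [C [D var]] * [D not [D id]]]]]]

7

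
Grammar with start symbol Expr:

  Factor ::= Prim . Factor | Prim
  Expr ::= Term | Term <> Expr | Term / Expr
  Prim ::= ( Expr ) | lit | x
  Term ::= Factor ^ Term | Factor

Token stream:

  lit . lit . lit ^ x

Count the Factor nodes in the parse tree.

[Expr [Term [Factor [Prim lit] . [Factor [Prim lit] . [Factor [Prim lit]]]] ^ [Term [Factor [Prim x]]]]]

4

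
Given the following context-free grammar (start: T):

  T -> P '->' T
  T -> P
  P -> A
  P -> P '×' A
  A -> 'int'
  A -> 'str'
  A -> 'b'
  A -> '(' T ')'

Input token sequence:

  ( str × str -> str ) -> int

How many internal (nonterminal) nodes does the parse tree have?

[T [P [A ( [T [P [P [A str]] × [A str]] -> [T [P [A str]]]] )]] -> [T [P [A int]]]]

14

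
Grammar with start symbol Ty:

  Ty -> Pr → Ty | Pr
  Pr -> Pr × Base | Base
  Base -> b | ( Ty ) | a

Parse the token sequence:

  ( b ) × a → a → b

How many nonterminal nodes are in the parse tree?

[Ty [Pr [Pr [Base ( [Ty [Pr [Base b]]] )]] × [Base a]] → [Ty [Pr [Base a]] → [Ty [Pr [Base b]]]]]

14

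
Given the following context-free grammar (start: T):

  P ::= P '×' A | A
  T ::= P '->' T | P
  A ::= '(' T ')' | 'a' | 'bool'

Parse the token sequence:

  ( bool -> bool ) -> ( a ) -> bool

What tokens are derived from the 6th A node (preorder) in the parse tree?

bool

[T [P [A ( [T [P [A bool]] -> [T [P [A bool]]]] )]] -> [T [P [A ( [T [P [A a]]] )]] -> [T [P [A bool]]]]]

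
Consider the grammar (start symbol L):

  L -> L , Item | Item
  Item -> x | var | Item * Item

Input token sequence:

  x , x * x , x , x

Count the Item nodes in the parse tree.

[L [L [L [L [Item x]] , [Item [Item x] * [Item x]]] , [Item x]] , [Item x]]

6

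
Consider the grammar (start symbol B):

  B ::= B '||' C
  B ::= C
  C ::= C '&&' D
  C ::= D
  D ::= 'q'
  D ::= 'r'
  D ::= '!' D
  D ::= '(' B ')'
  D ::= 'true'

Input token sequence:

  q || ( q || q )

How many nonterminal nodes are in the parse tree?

[B [B [C [D q]]] || [C [D ( [B [B [C [D q]]] || [C [D q]]] )]]]

12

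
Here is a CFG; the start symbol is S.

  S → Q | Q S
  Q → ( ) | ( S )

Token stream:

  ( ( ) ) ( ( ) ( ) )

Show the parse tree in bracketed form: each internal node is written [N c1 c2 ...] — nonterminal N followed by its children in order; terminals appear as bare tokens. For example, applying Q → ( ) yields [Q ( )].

[S [Q ( [S [Q ( )]] )] [S [Q ( [S [Q ( )] [S [Q ( )]]] )]]]

S
Q S
( S ) S
( Q ) S
( ( ) ) S
( ( ) ) Q
( ( ) ) ( S )
( ( ) ) ( Q S )
( ( ) ) ( ( ) S )
( ( ) ) ( ( ) Q )
( ( ) ) ( ( ) ( ) )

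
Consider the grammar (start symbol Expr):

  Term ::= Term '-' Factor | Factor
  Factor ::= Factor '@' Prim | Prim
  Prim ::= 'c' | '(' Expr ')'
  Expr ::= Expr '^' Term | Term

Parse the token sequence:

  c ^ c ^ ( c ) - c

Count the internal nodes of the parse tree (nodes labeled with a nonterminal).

19

[Expr [Expr [Expr [Term [Factor [Prim c]]]] ^ [Term [Factor [Prim c]]]] ^ [Term [Term [Factor [Prim ( [Expr [Term [Factor [Prim c]]]] )]]] - [Factor [Prim c]]]]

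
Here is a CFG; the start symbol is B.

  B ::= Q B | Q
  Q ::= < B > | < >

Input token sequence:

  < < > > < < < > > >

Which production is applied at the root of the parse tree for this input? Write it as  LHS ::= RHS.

[B [Q < [B [Q < >]] >] [B [Q < [B [Q < [B [Q < >]] >]] >]]]

B ::= Q B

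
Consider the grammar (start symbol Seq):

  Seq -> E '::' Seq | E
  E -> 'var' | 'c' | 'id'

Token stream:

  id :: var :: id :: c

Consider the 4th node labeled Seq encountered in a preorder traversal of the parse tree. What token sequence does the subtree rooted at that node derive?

[Seq [E id] :: [Seq [E var] :: [Seq [E id] :: [Seq [E c]]]]]

c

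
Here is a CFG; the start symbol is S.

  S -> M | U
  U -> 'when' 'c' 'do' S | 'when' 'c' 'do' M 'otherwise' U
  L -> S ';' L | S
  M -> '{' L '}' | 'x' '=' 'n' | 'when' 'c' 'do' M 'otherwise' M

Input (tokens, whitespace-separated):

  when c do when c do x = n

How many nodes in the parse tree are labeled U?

2

[S [U when c do [S [U when c do [S [M x = n]]]]]]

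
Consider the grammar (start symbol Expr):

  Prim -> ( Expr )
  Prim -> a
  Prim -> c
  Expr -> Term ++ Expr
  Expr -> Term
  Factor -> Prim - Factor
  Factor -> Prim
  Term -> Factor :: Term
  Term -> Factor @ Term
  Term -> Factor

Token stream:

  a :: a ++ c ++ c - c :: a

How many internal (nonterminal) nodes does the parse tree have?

20

[Expr [Term [Factor [Prim a]] :: [Term [Factor [Prim a]]]] ++ [Expr [Term [Factor [Prim c]]] ++ [Expr [Term [Factor [Prim c] - [Factor [Prim c]]] :: [Term [Factor [Prim a]]]]]]]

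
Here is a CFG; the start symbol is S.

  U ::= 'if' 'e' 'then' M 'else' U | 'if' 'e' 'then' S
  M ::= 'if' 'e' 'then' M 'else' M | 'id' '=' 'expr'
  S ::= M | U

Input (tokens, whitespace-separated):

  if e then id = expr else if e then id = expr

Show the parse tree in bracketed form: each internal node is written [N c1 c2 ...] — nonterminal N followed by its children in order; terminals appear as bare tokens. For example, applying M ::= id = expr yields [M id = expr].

S
U
if e then M else U
if e then id = expr else U
if e then id = expr else if e then S
if e then id = expr else if e then M
if e then id = expr else if e then id = expr

[S [U if e then [M id = expr] else [U if e then [S [M id = expr]]]]]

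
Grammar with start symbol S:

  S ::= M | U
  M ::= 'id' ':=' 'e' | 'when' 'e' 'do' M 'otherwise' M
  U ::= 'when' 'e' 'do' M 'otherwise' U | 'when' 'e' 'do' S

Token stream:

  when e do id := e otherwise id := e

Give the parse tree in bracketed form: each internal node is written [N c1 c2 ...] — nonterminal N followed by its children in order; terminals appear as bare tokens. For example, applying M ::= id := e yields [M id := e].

S
M
when e do M otherwise M
when e do id := e otherwise M
when e do id := e otherwise id := e

[S [M when e do [M id := e] otherwise [M id := e]]]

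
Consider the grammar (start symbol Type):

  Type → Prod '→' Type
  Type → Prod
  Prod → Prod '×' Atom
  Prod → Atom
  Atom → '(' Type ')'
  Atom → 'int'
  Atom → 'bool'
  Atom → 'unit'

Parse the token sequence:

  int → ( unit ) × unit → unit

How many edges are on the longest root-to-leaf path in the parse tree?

[Type [Prod [Atom int]] → [Type [Prod [Prod [Atom ( [Type [Prod [Atom unit]]] )]] × [Atom unit]] → [Type [Prod [Atom unit]]]]]

8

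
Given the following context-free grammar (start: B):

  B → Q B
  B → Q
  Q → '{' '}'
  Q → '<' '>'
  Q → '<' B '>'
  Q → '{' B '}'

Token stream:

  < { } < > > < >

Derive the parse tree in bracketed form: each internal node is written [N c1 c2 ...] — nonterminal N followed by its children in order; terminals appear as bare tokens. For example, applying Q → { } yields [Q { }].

[B [Q < [B [Q { }] [B [Q < >]]] >] [B [Q < >]]]

B
Q B
< B > B
< Q B > B
< { } B > B
< { } Q > B
< { } < > > B
< { } < > > Q
< { } < > > < >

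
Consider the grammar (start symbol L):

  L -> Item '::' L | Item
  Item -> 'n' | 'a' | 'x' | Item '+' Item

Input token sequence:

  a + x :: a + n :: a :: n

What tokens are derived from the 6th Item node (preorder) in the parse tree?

n

[L [Item [Item a] + [Item x]] :: [L [Item [Item a] + [Item n]] :: [L [Item a] :: [L [Item n]]]]]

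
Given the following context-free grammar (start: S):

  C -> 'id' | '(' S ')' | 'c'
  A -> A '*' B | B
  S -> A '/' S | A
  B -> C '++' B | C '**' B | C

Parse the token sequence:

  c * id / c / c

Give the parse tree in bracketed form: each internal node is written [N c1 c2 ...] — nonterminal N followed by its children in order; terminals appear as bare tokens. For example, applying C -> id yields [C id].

S
A / S
A * B / S
B * B / S
C * B / S
c * B / S
c * C / S
c * id / S
c * id / A / S
c * id / B / S
c * id / C / S
c * id / c / S
c * id / c / A
c * id / c / B
c * id / c / C
c * id / c / c

[S [A [A [B [C c]]] * [B [C id]]] / [S [A [B [C c]]] / [S [A [B [C c]]]]]]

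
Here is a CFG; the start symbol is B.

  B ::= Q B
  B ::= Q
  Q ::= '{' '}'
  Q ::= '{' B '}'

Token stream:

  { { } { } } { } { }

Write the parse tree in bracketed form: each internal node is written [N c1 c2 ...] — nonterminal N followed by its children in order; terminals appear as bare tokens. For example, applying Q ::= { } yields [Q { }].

[B [Q { [B [Q { }] [B [Q { }]]] }] [B [Q { }] [B [Q { }]]]]

B
Q B
{ B } B
{ Q B } B
{ { } B } B
{ { } Q } B
{ { } { } } B
{ { } { } } Q B
{ { } { } } { } B
{ { } { } } { } Q
{ { } { } } { } { }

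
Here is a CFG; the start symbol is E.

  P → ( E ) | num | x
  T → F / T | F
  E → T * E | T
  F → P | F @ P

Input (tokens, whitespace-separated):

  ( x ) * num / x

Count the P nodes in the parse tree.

[E [T [F [P ( [E [T [F [P x]]]] )]]] * [E [T [F [P num]] / [T [F [P x]]]]]]

4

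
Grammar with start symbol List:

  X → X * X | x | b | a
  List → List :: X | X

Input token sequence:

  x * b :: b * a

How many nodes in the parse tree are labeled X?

6

[List [List [X [X x] * [X b]]] :: [X [X b] * [X a]]]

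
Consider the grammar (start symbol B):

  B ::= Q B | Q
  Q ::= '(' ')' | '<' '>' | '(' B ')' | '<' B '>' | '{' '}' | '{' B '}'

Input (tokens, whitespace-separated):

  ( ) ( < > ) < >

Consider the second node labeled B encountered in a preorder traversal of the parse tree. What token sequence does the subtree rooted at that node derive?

( < > ) < >

[B [Q ( )] [B [Q ( [B [Q < >]] )] [B [Q < >]]]]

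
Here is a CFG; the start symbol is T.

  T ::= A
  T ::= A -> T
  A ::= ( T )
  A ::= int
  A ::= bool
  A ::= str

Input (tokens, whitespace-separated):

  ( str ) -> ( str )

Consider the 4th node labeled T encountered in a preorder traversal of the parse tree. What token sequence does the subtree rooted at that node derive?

str

[T [A ( [T [A str]] )] -> [T [A ( [T [A str]] )]]]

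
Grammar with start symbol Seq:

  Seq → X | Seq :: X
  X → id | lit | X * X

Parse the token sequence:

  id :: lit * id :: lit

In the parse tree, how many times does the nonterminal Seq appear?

[Seq [Seq [Seq [X id]] :: [X [X lit] * [X id]]] :: [X lit]]

3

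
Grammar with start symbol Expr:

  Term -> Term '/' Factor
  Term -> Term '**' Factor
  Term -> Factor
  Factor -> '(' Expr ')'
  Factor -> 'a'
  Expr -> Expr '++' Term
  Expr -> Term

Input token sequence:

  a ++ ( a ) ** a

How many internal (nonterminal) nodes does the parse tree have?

[Expr [Expr [Term [Factor a]]] ++ [Term [Term [Factor ( [Expr [Term [Factor a]]] )]] ** [Factor a]]]

11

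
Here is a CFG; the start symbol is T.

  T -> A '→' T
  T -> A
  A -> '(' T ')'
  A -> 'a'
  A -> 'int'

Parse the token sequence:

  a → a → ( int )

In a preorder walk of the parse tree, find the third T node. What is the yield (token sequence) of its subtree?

( int )

[T [A a] → [T [A a] → [T [A ( [T [A int]] )]]]]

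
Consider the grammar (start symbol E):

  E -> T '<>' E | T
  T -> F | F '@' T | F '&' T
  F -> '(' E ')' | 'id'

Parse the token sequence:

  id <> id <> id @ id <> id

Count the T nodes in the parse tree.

[E [T [F id]] <> [E [T [F id]] <> [E [T [F id] @ [T [F id]]] <> [E [T [F id]]]]]]

5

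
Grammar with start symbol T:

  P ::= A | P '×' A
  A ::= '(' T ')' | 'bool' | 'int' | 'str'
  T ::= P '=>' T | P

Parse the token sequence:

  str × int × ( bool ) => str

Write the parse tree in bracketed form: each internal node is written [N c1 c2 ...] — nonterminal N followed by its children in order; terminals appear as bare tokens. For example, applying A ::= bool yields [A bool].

[T [P [P [P [A str]] × [A int]] × [A ( [T [P [A bool]]] )]] => [T [P [A str]]]]

T
P => T
P × A => T
P × A × A => T
A × A × A => T
str × A × A => T
str × int × A => T
str × int × ( T ) => T
str × int × ( P ) => T
str × int × ( A ) => T
str × int × ( bool ) => T
str × int × ( bool ) => P
str × int × ( bool ) => A
str × int × ( bool ) => str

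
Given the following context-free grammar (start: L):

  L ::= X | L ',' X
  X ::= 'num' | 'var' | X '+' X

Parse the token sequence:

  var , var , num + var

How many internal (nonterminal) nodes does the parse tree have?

[L [L [L [X var]] , [X var]] , [X [X num] + [X var]]]

8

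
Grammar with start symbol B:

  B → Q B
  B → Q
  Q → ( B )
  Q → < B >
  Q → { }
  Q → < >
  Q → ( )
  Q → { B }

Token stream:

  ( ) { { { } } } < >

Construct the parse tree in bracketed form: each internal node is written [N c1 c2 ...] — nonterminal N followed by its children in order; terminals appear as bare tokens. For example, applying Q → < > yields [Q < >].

[B [Q ( )] [B [Q { [B [Q { [B [Q { }]] }]] }] [B [Q < >]]]]

B
Q B
( ) B
( ) Q B
( ) { B } B
( ) { Q } B
( ) { { B } } B
( ) { { Q } } B
( ) { { { } } } B
( ) { { { } } } Q
( ) { { { } } } < >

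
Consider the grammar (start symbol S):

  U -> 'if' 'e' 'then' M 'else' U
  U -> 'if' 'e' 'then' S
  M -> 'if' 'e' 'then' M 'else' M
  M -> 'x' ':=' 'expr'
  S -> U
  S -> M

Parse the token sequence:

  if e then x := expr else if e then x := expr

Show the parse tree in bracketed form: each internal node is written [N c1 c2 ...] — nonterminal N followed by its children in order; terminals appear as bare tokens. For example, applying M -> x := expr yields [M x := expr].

[S [U if e then [M x := expr] else [U if e then [S [M x := expr]]]]]

S
U
if e then M else U
if e then x := expr else U
if e then x := expr else if e then S
if e then x := expr else if e then M
if e then x := expr else if e then x := expr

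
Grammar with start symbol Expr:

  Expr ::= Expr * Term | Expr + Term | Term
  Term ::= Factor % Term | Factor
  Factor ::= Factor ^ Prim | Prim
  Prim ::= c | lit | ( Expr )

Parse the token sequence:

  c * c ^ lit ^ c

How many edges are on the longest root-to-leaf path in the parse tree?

6

[Expr [Expr [Term [Factor [Prim c]]]] * [Term [Factor [Factor [Factor [Prim c]] ^ [Prim lit]] ^ [Prim c]]]]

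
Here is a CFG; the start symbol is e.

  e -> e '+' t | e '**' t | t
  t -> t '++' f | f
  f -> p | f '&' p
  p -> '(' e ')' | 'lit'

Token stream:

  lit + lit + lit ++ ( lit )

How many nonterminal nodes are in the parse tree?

[e [e [e [t [f [p lit]]]] + [t [f [p lit]]]] + [t [t [f [p lit]]] ++ [f [p ( [e [t [f [p lit]]]] )]]]]

19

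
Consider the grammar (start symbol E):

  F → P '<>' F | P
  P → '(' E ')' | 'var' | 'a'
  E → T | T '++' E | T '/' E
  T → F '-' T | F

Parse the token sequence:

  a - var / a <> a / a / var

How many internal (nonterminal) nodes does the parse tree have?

21

[E [T [F [P a]] - [T [F [P var]]]] / [E [T [F [P a] <> [F [P a]]]] / [E [T [F [P a]]] / [E [T [F [P var]]]]]]]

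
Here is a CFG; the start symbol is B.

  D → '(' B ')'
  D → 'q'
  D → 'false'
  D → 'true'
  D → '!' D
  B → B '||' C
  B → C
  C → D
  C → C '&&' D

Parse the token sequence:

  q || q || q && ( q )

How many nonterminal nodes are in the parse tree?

[B [B [B [C [D q]]] || [C [D q]]] || [C [C [D q]] && [D ( [B [C [D q]]] )]]]

14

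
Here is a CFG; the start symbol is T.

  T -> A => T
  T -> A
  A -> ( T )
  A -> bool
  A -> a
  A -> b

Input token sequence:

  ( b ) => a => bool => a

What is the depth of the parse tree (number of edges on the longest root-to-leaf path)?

5

[T [A ( [T [A b]] )] => [T [A a] => [T [A bool] => [T [A a]]]]]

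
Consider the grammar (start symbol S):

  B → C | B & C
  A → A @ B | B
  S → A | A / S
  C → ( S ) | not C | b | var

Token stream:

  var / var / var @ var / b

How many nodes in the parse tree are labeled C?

5

[S [A [B [C var]]] / [S [A [B [C var]]] / [S [A [A [B [C var]]] @ [B [C var]]] / [S [A [B [C b]]]]]]]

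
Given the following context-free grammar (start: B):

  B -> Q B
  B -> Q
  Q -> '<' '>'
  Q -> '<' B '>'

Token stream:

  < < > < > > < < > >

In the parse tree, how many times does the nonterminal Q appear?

[B [Q < [B [Q < >] [B [Q < >]]] >] [B [Q < [B [Q < >]] >]]]

5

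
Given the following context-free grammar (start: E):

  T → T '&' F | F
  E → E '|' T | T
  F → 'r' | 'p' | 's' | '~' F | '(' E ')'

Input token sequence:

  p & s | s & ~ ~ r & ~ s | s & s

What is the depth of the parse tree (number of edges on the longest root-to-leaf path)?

[E [E [E [T [T [F p]] & [F s]]] | [T [T [T [F s]] & [F ~ [F ~ [F r]]]] & [F ~ [F s]]]] | [T [T [F s]] & [F s]]]

7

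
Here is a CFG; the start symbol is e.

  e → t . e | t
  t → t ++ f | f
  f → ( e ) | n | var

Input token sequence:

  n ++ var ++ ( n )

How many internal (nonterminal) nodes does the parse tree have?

10

[e [t [t [t [f n]] ++ [f var]] ++ [f ( [e [t [f n]]] )]]]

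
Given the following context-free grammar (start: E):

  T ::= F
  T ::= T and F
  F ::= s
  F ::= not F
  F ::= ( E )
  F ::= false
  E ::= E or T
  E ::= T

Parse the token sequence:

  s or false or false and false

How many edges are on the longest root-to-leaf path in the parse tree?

[E [E [E [T [F s]]] or [T [F false]]] or [T [T [F false]] and [F false]]]

5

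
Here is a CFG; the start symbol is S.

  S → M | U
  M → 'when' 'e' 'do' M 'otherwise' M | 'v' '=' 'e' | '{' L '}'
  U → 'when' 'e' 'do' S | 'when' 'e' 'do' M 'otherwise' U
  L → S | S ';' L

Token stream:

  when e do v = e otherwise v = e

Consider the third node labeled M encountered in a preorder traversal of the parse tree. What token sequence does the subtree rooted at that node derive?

v = e

[S [M when e do [M v = e] otherwise [M v = e]]]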